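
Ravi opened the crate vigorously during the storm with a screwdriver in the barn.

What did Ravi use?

'with a screwdriver' marks the instrument of the opening event.

a screwdriver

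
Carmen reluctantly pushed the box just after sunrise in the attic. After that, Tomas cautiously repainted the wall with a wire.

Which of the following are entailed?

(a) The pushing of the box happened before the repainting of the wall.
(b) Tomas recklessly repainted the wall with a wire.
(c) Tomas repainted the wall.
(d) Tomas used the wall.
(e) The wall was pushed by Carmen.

(a), (c)

(a) Entailed — the narrative places the pushing before the repainting.
(b) Not entailed — 'recklessly' adds a manner not in (and inconsistent with) the original.
(c) Entailed — this follows by dropping conjuncts from the repainting event's description.
(d) Not entailed — the wall is the patient, not an instrument — Tomas used a wire.
(e) Not entailed — Carmen pushed the box, not the wall; the wall belongs to the repainting event.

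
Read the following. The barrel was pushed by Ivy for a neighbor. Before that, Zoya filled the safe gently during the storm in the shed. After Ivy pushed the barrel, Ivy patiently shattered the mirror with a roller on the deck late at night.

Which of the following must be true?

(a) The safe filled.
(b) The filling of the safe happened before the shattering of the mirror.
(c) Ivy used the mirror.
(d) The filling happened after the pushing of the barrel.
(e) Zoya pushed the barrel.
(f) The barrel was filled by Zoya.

(a), (b)

(a) Entailed — 'Zoya filled the safe' is causative; it entails the inchoative 'the safe filled'.
(b) Entailed — the narrative places the filling before the shattering.
(c) Not entailed — the mirror is the patient, not an instrument — Ivy used a roller.
(d) Not entailed — the narrative places the filling before the pushing, not after.
(e) Not entailed — the passage has Ivy pushing the barrel, not Zoya.
(f) Not entailed — Zoya filled the safe, not the barrel; the barrel belongs to the pushing event.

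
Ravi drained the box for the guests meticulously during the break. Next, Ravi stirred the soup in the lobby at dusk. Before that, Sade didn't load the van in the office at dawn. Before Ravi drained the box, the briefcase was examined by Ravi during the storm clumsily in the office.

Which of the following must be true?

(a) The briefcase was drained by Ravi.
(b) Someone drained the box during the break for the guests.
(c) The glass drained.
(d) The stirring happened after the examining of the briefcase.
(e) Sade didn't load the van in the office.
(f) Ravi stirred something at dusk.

(a) Not entailed — Ravi drained the box, not the briefcase; the briefcase belongs to the examining event.
(b) Entailed — dropping 'meticulously' and generalizing the agent leaves a sub-description the original still satisfies.
(c) Not entailed — the box is what drained, not the glass.
(d) Entailed — the narrative places the examining before the stirring.
(e) Not entailed — dropping 'at dawn' under negation is not valid — the original leaves open that Sade loaded the van some other way.
(f) Entailed — every conjunct here is already in the original stirring event.

(b), (d), (f)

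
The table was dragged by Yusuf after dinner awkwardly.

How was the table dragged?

'awkwardly' marks the manner of the dragging event.

awkwardly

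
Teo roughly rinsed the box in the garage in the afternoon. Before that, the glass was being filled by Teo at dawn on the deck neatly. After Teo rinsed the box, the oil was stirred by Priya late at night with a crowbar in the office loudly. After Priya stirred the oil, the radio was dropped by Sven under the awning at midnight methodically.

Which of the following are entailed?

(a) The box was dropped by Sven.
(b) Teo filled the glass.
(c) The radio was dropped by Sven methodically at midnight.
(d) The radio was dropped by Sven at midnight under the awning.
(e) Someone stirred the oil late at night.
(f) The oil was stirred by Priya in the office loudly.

(a) Not entailed — Sven dropped the radio, not the box; the box belongs to the rinsing event.
(b) Not entailed — 'was filling' is progressive on an accomplishment; it does not entail the completed 'filled'.
(c) Entailed — the original entails any weakening of itself; this just drops 'under the awning'.
(d) Entailed — this follows by dropping conjuncts from the dropping event's description.
(e) Entailed — dropping 'with a crowbar', 'loudly', 'in the office' and generalizing the agent leaves a sub-description the original still satisfies.
(f) Entailed — this follows by dropping conjuncts from the stirring event's description.

(c), (d), (e), (f)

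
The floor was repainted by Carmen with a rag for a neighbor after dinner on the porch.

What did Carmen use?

a rag

'with a rag' marks the instrument of the repainting event.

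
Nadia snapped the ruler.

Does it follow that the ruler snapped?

yes

'Nadia snapped the ruler' is the causative; it entails the inchoative 'the ruler snapped'.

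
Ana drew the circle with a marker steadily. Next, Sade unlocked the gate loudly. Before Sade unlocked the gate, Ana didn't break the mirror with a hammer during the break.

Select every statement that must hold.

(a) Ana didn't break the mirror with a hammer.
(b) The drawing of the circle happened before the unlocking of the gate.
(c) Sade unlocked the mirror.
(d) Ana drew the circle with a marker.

(b), (d)

(a) Not entailed — dropping 'during the break' under negation is not valid — the original leaves open that Ana broke the mirror some other way.
(b) Entailed — the narrative places the drawing before the unlocking.
(c) Not entailed — Sade unlocked the gate, not the mirror; the mirror belongs to the breaking event.
(d) Entailed — every conjunct here is already in the original drawing event.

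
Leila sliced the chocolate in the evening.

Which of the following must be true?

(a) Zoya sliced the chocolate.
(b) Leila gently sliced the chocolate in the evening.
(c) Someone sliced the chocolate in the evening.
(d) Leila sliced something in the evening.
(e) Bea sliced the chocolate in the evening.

(a) Not entailed — the passage has Leila slicing the chocolate, not Zoya.
(b) Not entailed — 'gently' adds information not in the original event.
(c) Entailed — this follows by dropping conjuncts from the slicing event's description.
(d) Entailed — generalizing the patient leaves a sub-description the original still satisfies.
(e) Not entailed — the passage has Leila slicing the chocolate, not Bea.

(c), (d)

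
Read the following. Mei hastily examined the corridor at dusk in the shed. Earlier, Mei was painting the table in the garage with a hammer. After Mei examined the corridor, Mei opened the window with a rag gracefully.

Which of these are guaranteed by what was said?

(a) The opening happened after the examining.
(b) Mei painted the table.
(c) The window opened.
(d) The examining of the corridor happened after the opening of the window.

(a), (c)

(a) Entailed — the narrative places the examining before the opening.
(b) Not entailed — 'was painting' is progressive on an accomplishment; it does not entail the completed 'painted'.
(c) Entailed — 'Mei opened the window' is causative; it entails the inchoative 'the window opened'.
(d) Not entailed — the narrative places the examining before the opening, not after.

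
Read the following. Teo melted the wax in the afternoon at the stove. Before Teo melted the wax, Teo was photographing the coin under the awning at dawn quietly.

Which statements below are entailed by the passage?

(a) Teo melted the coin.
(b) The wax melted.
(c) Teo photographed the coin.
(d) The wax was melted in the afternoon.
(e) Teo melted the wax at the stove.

(b), (d), (e)

(a) Not entailed — Teo melted the wax, not the coin; the coin belongs to the photographing event.
(b) Entailed — 'Teo melted the wax' is causative; it entails the inchoative 'the wax melted'.
(c) Not entailed — 'was photographing' is progressive on an accomplishment; it does not entail the completed 'photographed'.
(d) Entailed — every conjunct here is already in the original melting event.
(e) Entailed — every conjunct here is already in the original melting event.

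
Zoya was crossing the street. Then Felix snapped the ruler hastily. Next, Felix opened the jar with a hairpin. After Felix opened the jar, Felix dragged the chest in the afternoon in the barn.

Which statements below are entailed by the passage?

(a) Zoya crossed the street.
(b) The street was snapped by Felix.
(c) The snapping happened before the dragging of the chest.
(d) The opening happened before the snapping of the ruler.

(c)

(a) Not entailed — 'was crossing' is progressive on an accomplishment; it does not entail the completed 'crossed'.
(b) Not entailed — Felix snapped the ruler, not the street; the street belongs to the crossing event.
(c) Entailed — the narrative places the snapping before the dragging.
(d) Not entailed — the narrative places the snapping before the opening, not after.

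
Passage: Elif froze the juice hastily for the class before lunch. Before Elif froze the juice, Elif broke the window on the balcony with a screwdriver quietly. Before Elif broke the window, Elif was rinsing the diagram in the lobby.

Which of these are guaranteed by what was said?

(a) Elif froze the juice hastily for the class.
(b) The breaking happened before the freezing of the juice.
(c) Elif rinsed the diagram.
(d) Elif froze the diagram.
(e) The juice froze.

(a), (b), (c), (e)

(a) Entailed — dropping 'before lunch' leaves a sub-description the original still satisfies.
(b) Entailed — the narrative places the breaking before the freezing.
(c) Entailed — 'rinse' is an activity; 'was rinsing' entails that some rinsing happened, so 'rinsed' holds.
(d) Not entailed — Elif froze the juice, not the diagram; the diagram belongs to the rinsing event.
(e) Entailed — 'Elif froze the juice' is causative; it entails the inchoative 'the juice froze'.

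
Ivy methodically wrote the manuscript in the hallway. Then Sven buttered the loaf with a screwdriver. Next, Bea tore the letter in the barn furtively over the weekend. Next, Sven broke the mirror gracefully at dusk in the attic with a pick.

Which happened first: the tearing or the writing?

the writing

The connectives place the writing before the tearing.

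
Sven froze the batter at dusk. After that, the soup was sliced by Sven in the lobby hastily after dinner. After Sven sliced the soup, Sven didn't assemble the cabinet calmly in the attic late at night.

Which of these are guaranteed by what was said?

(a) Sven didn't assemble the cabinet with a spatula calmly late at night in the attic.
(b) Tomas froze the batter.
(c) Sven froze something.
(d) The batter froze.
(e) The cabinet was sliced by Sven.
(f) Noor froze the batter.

(a) Entailed — under negation, adding a further restriction is entailed: if no such assembling event occurred, none occurred with a spatula either.
(b) Not entailed — the passage has Sven freezing the batter, not Tomas.
(c) Entailed — this follows by dropping conjuncts from the freezing event's description.
(d) Entailed — 'Sven froze the batter' is causative; it entails the inchoative 'the batter froze'.
(e) Not entailed — Sven sliced the soup, not the cabinet; the cabinet belongs to the assembling event.
(f) Not entailed — the passage has Sven freezing the batter, not Noor.

(a), (c), (d)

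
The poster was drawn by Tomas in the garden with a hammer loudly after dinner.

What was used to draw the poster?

a hammer

'with a hammer' marks the instrument of the drawing event.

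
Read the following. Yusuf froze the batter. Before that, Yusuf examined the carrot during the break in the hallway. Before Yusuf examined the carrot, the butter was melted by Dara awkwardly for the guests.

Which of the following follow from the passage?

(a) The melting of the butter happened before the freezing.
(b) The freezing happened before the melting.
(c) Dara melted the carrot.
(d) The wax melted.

(a)

(a) Entailed — the narrative places the melting before the freezing.
(b) Not entailed — the narrative places the melting before the freezing, not after.
(c) Not entailed — Dara melted the butter, not the carrot; the carrot belongs to the examining event.
(d) Not entailed — the butter is what melted, not the wax.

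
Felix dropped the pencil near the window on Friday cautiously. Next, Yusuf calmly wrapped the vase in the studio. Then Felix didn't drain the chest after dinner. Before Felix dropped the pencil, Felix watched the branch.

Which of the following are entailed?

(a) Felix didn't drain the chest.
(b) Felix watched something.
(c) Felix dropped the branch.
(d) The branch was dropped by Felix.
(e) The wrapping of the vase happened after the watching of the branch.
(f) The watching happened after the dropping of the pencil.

(a) Not entailed — dropping 'after dinner' under negation is not valid — the original leaves open that Felix drained the chest some other way.
(b) Entailed — generalizing the patient leaves a sub-description the original still satisfies.
(c) Not entailed — Felix dropped the pencil, not the branch; the branch belongs to the watching event.
(d) Not entailed — Felix dropped the pencil, not the branch; the branch belongs to the watching event.
(e) Entailed — the narrative places the watching before the wrapping.
(f) Not entailed — the narrative places the watching before the dropping, not after.

(b), (e)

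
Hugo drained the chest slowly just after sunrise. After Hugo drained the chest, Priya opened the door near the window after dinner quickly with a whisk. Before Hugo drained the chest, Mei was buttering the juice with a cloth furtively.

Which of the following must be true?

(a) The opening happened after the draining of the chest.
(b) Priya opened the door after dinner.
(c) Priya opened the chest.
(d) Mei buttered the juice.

(a) Entailed — the narrative places the draining before the opening.
(b) Entailed — this follows by dropping conjuncts from the opening event's description.
(c) Not entailed — Priya opened the door, not the chest; the chest belongs to the draining event.
(d) Not entailed — 'was buttering' is progressive on an accomplishment; it does not entail the completed 'buttered'.

(a), (b)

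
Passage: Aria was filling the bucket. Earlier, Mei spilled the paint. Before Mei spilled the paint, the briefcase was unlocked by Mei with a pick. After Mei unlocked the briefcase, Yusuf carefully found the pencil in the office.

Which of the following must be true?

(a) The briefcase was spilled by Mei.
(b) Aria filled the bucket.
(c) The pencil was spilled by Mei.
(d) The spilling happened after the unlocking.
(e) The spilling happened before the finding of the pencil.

(d)

(a) Not entailed — Mei spilled the paint, not the briefcase; the briefcase belongs to the unlocking event.
(b) Not entailed — 'was filling' is progressive on an accomplishment; it does not entail the completed 'filled'.
(c) Not entailed — Mei spilled the paint, not the pencil; the pencil belongs to the finding event.
(d) Entailed — the narrative places the unlocking before the spilling.
(e) Not entailed — the narrative doesn't order the spilling relative to the finding.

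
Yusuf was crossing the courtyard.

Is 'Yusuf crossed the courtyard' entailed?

no

'was crossing' is progressive; for an accomplishment like 'cross the courtyard', it doesn't entail completion.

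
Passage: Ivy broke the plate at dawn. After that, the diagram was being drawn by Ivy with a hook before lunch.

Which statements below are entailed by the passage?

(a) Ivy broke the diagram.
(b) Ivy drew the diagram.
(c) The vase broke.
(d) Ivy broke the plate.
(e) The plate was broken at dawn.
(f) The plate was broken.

(d), (e), (f)

(a) Not entailed — Ivy broke the plate, not the diagram; the diagram belongs to the drawing event.
(b) Not entailed — 'was drawing' is progressive on an accomplishment; it does not entail the completed 'drew'.
(c) Not entailed — the plate is what broke, not the vase.
(d) Entailed — every conjunct here is already in the original breaking event.
(e) Entailed — generalizing the agent leaves a sub-description the original still satisfies.
(f) Entailed — every conjunct here is already in the original breaking event.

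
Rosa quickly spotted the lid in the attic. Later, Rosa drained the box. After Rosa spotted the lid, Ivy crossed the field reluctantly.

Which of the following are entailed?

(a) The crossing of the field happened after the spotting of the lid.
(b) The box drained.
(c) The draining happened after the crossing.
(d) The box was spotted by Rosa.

(a), (b)

(a) Entailed — the narrative places the spotting before the crossing.
(b) Entailed — 'Rosa drained the box' is causative; it entails the inchoative 'the box drained'.
(c) Not entailed — the narrative doesn't order the crossing relative to the draining.
(d) Not entailed — Rosa spotted the lid, not the box; the box belongs to the draining event.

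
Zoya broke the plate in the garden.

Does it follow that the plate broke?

yes

'Zoya broke the plate' is the causative; it entails the inchoative 'the plate broke'.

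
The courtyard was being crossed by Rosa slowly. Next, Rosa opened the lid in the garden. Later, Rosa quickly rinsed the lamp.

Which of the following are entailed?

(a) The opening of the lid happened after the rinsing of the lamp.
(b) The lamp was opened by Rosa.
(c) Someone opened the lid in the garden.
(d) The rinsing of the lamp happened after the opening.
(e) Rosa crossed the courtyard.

(c), (d)

(a) Not entailed — the narrative places the opening before the rinsing, not after.
(b) Not entailed — Rosa opened the lid, not the lamp; the lamp belongs to the rinsing event.
(c) Entailed — this follows by dropping conjuncts from the opening event's description.
(d) Entailed — the narrative places the opening before the rinsing.
(e) Not entailed — 'was crossing' is progressive on an accomplishment; it does not entail the completed 'crossed'.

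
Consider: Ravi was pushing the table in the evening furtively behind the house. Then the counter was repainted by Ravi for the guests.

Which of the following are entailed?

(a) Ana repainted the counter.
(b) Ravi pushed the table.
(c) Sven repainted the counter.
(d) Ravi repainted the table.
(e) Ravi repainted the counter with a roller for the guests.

(a) Not entailed — the passage has Ravi repainting the counter, not Ana.
(b) Entailed — 'push' is an activity; 'was pushing' entails that some pushing happened, so 'pushed' holds.
(c) Not entailed — the passage has Ravi repainting the counter, not Sven.
(d) Not entailed — Ravi repainted the counter, not the table; the table belongs to the pushing event.
(e) Not entailed — 'with a roller' adds information not in the original event.

(b)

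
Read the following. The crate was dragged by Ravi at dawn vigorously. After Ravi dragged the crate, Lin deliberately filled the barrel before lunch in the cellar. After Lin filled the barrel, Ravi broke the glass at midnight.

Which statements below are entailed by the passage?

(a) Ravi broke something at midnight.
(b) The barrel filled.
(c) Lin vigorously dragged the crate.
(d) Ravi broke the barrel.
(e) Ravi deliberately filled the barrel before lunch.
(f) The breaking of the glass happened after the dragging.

(a), (b), (f)

(a) Entailed — generalizing the patient leaves a sub-description the original still satisfies.
(b) Entailed — 'Lin filled the barrel' is causative; it entails the inchoative 'the barrel filled'.
(c) Not entailed — the passage has Ravi dragging the crate, not Lin.
(d) Not entailed — Ravi broke the glass, not the barrel; the barrel belongs to the filling event.
(e) Not entailed — the passage has Lin filling the barrel, not Ravi.
(f) Entailed — the narrative places the dragging before the breaking.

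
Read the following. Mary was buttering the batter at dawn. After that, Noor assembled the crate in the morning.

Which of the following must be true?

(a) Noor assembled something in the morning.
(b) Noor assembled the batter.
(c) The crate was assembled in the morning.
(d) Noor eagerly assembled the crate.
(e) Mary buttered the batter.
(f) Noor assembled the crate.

(a) Entailed — the original entails any weakening of itself; this just generalizes the patient.
(b) Not entailed — Noor assembled the crate, not the batter; the batter belongs to the buttering event.
(c) Entailed — this follows by dropping conjuncts from the assembling event's description.
(d) Not entailed — 'eagerly' adds information not in the original event.
(e) Not entailed — 'was buttering' is progressive on an accomplishment; it does not entail the completed 'buttered'.
(f) Entailed — dropping 'in the morning' leaves a sub-description the original still satisfies.

(a), (c), (f)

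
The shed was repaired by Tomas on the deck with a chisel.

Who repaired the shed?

Tomas

'Tomas' marks the agent of the repairing event.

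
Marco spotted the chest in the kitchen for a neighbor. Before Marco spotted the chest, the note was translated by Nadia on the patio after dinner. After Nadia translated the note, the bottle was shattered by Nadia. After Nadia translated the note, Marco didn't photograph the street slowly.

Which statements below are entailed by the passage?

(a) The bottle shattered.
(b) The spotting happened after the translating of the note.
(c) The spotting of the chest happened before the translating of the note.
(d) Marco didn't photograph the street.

(a), (b)

(a) Entailed — 'Nadia shattered the bottle' is causative; it entails the inchoative 'the bottle shattered'.
(b) Entailed — the narrative places the translating before the spotting.
(c) Not entailed — the narrative places the translating before the spotting, not after.
(d) Not entailed — dropping 'slowly' under negation is not valid — the original leaves open that Marco photographed the street some other way.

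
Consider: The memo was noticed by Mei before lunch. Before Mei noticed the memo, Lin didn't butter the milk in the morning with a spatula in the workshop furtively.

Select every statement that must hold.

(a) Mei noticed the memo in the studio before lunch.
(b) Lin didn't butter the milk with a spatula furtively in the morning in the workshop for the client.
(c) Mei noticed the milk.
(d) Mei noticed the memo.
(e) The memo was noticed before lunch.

(b), (d), (e)

(a) Not entailed — 'in the studio' adds information not in the original event.
(b) Entailed — under negation, adding a further restriction is entailed: if no such buttering event occurred, none occurred for the client either.
(c) Not entailed — Mei noticed the memo, not the milk; the milk belongs to the buttering event.
(d) Entailed — the original entails any weakening of itself; this just drops 'before lunch'.
(e) Entailed — every conjunct here is already in the original noticing event.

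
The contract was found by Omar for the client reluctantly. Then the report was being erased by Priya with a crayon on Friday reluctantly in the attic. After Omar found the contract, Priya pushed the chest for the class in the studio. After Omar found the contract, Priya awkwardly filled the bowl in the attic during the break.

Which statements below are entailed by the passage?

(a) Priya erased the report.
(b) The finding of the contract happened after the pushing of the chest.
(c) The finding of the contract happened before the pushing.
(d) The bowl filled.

(a) Not entailed — 'was erasing' is progressive on an accomplishment; it does not entail the completed 'erased'.
(b) Not entailed — the narrative places the finding before the pushing, not after.
(c) Entailed — the narrative places the finding before the pushing.
(d) Entailed — 'Priya filled the bowl' is causative; it entails the inchoative 'the bowl filled'.

(c), (d)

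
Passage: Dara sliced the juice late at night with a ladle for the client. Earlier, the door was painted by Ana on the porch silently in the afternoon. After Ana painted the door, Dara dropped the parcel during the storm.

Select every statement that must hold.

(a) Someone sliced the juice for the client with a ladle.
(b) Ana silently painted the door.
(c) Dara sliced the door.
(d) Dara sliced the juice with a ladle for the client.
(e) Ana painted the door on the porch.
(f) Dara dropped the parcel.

(a), (b), (d), (e), (f)

(a) Entailed — this follows by dropping conjuncts from the slicing event's description.
(b) Entailed — this follows by dropping conjuncts from the painting event's description.
(c) Not entailed — Dara sliced the juice, not the door; the door belongs to the painting event.
(d) Entailed — every conjunct here is already in the original slicing event.
(e) Entailed — every conjunct here is already in the original painting event.
(f) Entailed — every conjunct here is already in the original dropping event.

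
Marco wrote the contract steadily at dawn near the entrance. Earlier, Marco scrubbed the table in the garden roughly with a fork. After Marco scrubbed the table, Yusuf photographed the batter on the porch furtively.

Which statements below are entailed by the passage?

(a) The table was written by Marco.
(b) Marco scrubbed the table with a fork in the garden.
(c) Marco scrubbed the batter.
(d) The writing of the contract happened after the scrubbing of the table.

(b), (d)

(a) Not entailed — Marco wrote the contract, not the table; the table belongs to the scrubbing event.
(b) Entailed — every conjunct here is already in the original scrubbing event.
(c) Not entailed — Marco scrubbed the table, not the batter; the batter belongs to the photographing event.
(d) Entailed — the narrative places the scrubbing before the writing.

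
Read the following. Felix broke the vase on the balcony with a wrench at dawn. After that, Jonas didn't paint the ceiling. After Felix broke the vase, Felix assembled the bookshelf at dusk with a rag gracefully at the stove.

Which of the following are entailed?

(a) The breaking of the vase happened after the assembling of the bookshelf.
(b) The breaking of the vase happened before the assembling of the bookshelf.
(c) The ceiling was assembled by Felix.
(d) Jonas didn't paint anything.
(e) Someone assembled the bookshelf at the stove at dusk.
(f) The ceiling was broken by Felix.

(a) Not entailed — the narrative places the breaking before the assembling, not after.
(b) Entailed — the narrative places the breaking before the assembling.
(c) Not entailed — Felix assembled the bookshelf, not the ceiling; the ceiling belongs to the painting event.
(d) Not entailed — the original only denies this specific event; Jonas may have painted something else.
(e) Entailed — every conjunct here is already in the original assembling event.
(f) Not entailed — Felix broke the vase, not the ceiling; the ceiling belongs to the painting event.

(b), (e)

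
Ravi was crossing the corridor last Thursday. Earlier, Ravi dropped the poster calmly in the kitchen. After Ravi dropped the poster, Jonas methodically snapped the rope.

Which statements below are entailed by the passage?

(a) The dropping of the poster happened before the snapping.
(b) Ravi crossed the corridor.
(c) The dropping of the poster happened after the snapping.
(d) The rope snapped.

(a) Entailed — the narrative places the dropping before the snapping.
(b) Not entailed — 'was crossing' is progressive on an accomplishment; it does not entail the completed 'crossed'.
(c) Not entailed — the narrative places the dropping before the snapping, not after.
(d) Entailed — 'Jonas snapped the rope' is causative; it entails the inchoative 'the rope snapped'.

(a), (d)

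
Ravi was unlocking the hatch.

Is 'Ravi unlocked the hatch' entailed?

no

'was unlocking' is progressive; for an accomplishment like 'unlock the hatch', it doesn't entail completion.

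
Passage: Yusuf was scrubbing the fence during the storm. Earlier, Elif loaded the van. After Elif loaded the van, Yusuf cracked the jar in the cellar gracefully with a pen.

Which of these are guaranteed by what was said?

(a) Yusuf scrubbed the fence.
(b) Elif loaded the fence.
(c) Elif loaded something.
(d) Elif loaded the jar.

(a), (c)

(a) Entailed — 'scrub' is an activity; 'was scrubbing' entails that some scrubbing happened, so 'scrubbed' holds.
(b) Not entailed — Elif loaded the van, not the fence; the fence belongs to the scrubbing event.
(c) Entailed — this follows by dropping conjuncts from the loading event's description.
(d) Not entailed — Elif loaded the van, not the jar; the jar belongs to the cracking event.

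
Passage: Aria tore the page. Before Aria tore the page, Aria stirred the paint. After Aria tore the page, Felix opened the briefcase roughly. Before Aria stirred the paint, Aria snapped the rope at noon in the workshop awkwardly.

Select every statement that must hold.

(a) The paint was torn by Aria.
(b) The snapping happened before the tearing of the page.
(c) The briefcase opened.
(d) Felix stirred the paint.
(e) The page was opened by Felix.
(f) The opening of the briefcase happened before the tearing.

(a) Not entailed — Aria tore the page, not the paint; the paint belongs to the stirring event.
(b) Entailed — the narrative places the snapping before the tearing.
(c) Entailed — 'Felix opened the briefcase' is causative; it entails the inchoative 'the briefcase opened'.
(d) Not entailed — the passage has Aria stirring the paint, not Felix.
(e) Not entailed — Felix opened the briefcase, not the page; the page belongs to the tearing event.
(f) Not entailed — the narrative places the tearing before the opening, not after.

(b), (c)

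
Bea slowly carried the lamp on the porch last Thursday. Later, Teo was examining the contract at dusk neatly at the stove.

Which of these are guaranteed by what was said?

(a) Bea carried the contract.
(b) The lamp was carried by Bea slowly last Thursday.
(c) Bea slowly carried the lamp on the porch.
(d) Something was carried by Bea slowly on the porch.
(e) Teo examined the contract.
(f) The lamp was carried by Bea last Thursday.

(b), (c), (d), (e), (f)

(a) Not entailed — Bea carried the lamp, not the contract; the contract belongs to the examining event.
(b) Entailed — every conjunct here is already in the original carrying event.
(c) Entailed — dropping 'last Thursday' leaves a sub-description the original still satisfies.
(d) Entailed — this follows by dropping conjuncts from the carrying event's description.
(e) Entailed — 'examine' is an activity; 'was examining' entails that some examining happened, so 'examined' holds.
(f) Entailed — the original entails any weakening of itself; this just drops 'slowly', 'on the porch'.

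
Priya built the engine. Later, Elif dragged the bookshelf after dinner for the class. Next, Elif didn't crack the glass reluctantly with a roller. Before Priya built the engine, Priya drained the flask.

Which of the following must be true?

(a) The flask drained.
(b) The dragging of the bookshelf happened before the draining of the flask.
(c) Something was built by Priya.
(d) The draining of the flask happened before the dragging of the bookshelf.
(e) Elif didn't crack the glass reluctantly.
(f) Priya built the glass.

(a), (c), (d)

(a) Entailed — 'Priya drained the flask' is causative; it entails the inchoative 'the flask drained'.
(b) Not entailed — the narrative places the draining before the dragging, not after.
(c) Entailed — this follows by dropping conjuncts from the building event's description.
(d) Entailed — the narrative places the draining before the dragging.
(e) Not entailed — dropping 'with a roller' under negation is not valid — the original leaves open that Elif cracked the glass some other way.
(f) Not entailed — Priya built the engine, not the glass; the glass belongs to the cracking event.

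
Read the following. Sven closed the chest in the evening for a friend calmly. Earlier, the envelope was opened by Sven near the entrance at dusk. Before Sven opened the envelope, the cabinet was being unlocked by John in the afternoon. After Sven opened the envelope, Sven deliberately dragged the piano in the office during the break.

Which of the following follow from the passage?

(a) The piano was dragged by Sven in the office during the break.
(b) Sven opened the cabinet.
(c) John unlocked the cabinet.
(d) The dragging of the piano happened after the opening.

(a) Entailed — every conjunct here is already in the original dragging event.
(b) Not entailed — Sven opened the envelope, not the cabinet; the cabinet belongs to the unlocking event.
(c) Not entailed — 'was unlocking' is progressive on an accomplishment; it does not entail the completed 'unlocked'.
(d) Entailed — the narrative places the opening before the dragging.

(a), (d)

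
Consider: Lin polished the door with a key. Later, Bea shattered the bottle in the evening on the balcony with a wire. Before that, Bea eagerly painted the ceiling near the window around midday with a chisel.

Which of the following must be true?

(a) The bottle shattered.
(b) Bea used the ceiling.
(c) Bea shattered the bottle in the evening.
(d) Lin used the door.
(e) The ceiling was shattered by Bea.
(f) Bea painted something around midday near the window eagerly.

(a), (c), (f)

(a) Entailed — 'Bea shattered the bottle' is causative; it entails the inchoative 'the bottle shattered'.
(b) Not entailed — the ceiling is the patient, not an instrument — Bea used a chisel.
(c) Entailed — dropping 'on the balcony', 'with a wire' leaves a sub-description the original still satisfies.
(d) Not entailed — the door is the patient, not an instrument — Lin used a key.
(e) Not entailed — Bea shattered the bottle, not the ceiling; the ceiling belongs to the painting event.
(f) Entailed — the original entails any weakening of itself; this just drops 'with a chisel' and generalizes the patient.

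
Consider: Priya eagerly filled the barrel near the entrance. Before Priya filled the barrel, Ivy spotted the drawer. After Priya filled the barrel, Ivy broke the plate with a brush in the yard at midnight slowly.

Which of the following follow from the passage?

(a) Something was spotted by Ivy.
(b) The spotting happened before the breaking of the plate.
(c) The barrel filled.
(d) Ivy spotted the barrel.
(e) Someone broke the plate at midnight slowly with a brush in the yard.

(a) Entailed — the original entails any weakening of itself; this just generalizes the patient.
(b) Entailed — the narrative places the spotting before the breaking.
(c) Entailed — 'Priya filled the barrel' is causative; it entails the inchoative 'the barrel filled'.
(d) Not entailed — Ivy spotted the drawer, not the barrel; the barrel belongs to the filling event.
(e) Entailed — the original entails any weakening of itself; this just generalizes the agent.

(a), (b), (c), (e)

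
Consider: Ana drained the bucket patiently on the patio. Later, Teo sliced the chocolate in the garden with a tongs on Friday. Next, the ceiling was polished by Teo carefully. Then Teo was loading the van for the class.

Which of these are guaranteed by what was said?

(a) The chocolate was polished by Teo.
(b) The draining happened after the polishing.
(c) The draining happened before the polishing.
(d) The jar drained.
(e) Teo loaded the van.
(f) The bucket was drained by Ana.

(a) Not entailed — Teo polished the ceiling, not the chocolate; the chocolate belongs to the slicing event.
(b) Not entailed — the narrative places the draining before the polishing, not after.
(c) Entailed — the narrative places the draining before the polishing.
(d) Not entailed — the bucket is what drained, not the jar.
(e) Not entailed — 'was loading' is progressive on an accomplishment; it does not entail the completed 'loaded'.
(f) Entailed — every conjunct here is already in the original draining event.

(c), (f)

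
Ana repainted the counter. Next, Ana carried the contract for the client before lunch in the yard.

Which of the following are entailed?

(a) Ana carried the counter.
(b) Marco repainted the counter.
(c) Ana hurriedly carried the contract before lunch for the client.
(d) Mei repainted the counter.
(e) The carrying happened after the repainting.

(e)

(a) Not entailed — Ana carried the contract, not the counter; the counter belongs to the repainting event.
(b) Not entailed — the passage has Ana repainting the counter, not Marco.
(c) Not entailed — 'hurriedly' adds information not in the original event.
(d) Not entailed — the passage has Ana repainting the counter, not Mei.
(e) Entailed — the narrative places the repainting before the carrying.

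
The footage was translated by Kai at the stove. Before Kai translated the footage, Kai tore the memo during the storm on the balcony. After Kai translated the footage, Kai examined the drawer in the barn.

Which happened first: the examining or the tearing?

The connectives place the tearing before the examining.

the tearing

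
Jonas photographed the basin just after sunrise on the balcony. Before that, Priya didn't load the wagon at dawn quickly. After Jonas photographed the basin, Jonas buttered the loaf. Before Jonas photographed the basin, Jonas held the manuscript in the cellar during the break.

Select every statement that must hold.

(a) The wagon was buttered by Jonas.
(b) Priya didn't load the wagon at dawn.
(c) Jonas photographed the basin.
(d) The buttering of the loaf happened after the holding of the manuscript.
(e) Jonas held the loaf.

(c), (d)

(a) Not entailed — Jonas buttered the loaf, not the wagon; the wagon belongs to the loading event.
(b) Not entailed — dropping 'quickly' under negation is not valid — the original leaves open that Priya loaded the wagon some other way.
(c) Entailed — the original entails any weakening of itself; this just drops 'just after sunrise', 'on the balcony'.
(d) Entailed — the narrative places the holding before the buttering.
(e) Not entailed — Jonas held the manuscript, not the loaf; the loaf belongs to the buttering event.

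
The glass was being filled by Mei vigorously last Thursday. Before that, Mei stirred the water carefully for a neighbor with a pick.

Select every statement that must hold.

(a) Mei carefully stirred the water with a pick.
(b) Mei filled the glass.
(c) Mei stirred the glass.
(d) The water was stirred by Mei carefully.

(a) Entailed — dropping 'for a neighbor' leaves a sub-description the original still satisfies.
(b) Not entailed — 'was filling' is progressive on an accomplishment; it does not entail the completed 'filled'.
(c) Not entailed — Mei stirred the water, not the glass; the glass belongs to the filling event.
(d) Entailed — this follows by dropping conjuncts from the stirring event's description.

(a), (d)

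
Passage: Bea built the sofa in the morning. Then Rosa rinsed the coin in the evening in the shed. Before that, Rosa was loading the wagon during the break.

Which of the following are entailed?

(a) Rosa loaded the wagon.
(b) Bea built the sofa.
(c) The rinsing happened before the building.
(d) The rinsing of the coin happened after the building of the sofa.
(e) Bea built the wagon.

(a) Not entailed — 'was loading' is progressive on an accomplishment; it does not entail the completed 'loaded'.
(b) Entailed — the original entails any weakening of itself; this just drops 'in the morning'.
(c) Not entailed — the narrative places the building before the rinsing, not after.
(d) Entailed — the narrative places the building before the rinsing.
(e) Not entailed — Bea built the sofa, not the wagon; the wagon belongs to the loading event.

(b), (d)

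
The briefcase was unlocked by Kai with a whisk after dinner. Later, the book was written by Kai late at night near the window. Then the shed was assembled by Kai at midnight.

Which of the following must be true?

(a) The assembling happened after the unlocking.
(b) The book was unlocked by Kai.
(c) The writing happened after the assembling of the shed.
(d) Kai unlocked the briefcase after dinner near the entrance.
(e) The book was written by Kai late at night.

(a) Entailed — the narrative places the unlocking before the assembling.
(b) Not entailed — Kai unlocked the briefcase, not the book; the book belongs to the writing event.
(c) Not entailed — the narrative places the writing before the assembling, not after.
(d) Not entailed — 'near the entrance' adds information not in the original event.
(e) Entailed — this follows by dropping conjuncts from the writing event's description.

(a), (e)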